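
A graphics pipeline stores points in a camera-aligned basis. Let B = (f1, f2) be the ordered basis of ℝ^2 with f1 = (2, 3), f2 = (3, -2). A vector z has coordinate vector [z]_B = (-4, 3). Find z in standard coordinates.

z = M [z]_B, where M has columns f1, f2.
Carrying out the matrix-vector product, z = (1, -18).

(1, -18)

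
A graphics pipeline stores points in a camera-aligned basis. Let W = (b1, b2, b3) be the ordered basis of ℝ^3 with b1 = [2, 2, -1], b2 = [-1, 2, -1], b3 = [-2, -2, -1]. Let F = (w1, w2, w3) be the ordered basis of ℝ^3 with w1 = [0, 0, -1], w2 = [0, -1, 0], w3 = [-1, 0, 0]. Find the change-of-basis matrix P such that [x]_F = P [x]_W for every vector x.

[[1, 1, 1], [-2, -2, 2], [-2, 1, 2]]

Let M have columns bj and N have columns wj. Then for every x, N [x]_F = x = M [x]_W, so P = N^(-1) M.
Since det N = 1, N^(-1) has integer entries; multiplying gives P = [[1, 1, 1], [-2, -2, 2], [-2, 1, 2]].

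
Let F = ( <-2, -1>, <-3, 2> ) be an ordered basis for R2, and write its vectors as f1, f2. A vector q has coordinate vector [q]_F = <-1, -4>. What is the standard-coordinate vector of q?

The coordinates say q = -f1 - 4f2; adding the scaled basis vectors gives <14, -7>.

<14, -7>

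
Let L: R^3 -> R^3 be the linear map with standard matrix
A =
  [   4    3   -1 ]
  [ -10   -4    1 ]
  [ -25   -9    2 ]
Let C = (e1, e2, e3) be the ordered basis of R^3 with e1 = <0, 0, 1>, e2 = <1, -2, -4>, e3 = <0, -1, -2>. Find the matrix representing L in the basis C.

With P the matrix whose columns are e1, ..., e3, [L]_C = P^(-1) A P.
Column by column: L(e1) = A e1 = <-1, 1, 2>; its C-coordinates <0, -1, 1> give column 1.
Continuing for each basis vector yields [L]_C = [[0, -3, 1], [-1, 2, -1], [1, 2, 0]].

[[0, -3, 1], [-1, 2, -1], [1, 2, 0]]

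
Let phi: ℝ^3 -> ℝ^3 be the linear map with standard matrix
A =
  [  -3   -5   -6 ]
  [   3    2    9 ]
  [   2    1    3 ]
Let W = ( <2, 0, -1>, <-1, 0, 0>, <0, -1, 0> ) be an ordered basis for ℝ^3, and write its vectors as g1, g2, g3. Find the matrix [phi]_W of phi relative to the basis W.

Let P have columns g1, ..., g3. Then [phi]_W = P^(-1) A P.
Here det P = -1, so P^(-1) is integer; computing A P first and then P^(-1)(A P) gives [[-1, 2, 1], [-2, 1, -3], [3, 3, 2]].

[[-1, 2, 1], [-2, 1, -3], [3, 3, 2]]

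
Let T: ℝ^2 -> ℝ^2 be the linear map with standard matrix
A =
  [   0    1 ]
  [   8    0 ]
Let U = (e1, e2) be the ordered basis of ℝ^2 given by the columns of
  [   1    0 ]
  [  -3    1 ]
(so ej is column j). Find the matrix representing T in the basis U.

Let P have columns e1, e2. Then [T]_U = P^(-1) A P.
Here det P = 1, so P^(-1) is integer; computing A P first and then P^(-1)(A P) gives [[-3, 1], [-1, 3]].

[[-3, 1], [-1, 3]]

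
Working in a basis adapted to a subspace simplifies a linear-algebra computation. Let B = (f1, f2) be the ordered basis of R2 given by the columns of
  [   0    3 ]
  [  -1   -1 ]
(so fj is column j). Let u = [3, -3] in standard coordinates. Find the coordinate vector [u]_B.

[2, 1]

[u]_B is the unique c with M c = u, where M has columns f1, f2.
System: 0c_1 + 3c_2 = 3, -c_1 - c_2 = -3; solving gives c_1 = 2, c_2 = 1.
Check: 2f1 + f2 = [3, -3].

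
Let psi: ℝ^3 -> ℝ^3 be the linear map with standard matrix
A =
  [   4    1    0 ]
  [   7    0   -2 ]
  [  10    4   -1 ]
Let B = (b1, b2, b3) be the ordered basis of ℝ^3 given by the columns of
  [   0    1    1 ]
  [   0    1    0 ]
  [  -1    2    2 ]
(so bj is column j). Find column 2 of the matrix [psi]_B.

[-2, 3, 2]

Column 2 of [psi]_B is the B-coordinate vector of psi(b2).
In standard coordinates psi(b2) = A b2 = [5, 3, 12].
Converting to B: [5, 3, 12] = -2b1 + 3b2 + 2b3, so the coordinate vector is [-2, 3, 2].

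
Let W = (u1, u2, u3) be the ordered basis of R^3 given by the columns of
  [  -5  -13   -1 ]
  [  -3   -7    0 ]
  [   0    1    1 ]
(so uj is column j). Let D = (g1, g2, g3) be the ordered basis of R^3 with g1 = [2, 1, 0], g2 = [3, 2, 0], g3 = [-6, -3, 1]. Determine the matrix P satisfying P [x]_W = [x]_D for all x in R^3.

Take x = uj: its W-coordinates are the j-th standard unit vector, so P e_j — column j of P — equals [uj]_D.
u1 = -g1 - g2 + 0·g3, giving column 1 = [-1, -1, 0]; repeating for each j gives P = [[-1, -2, 1], [-1, -1, 1], [0, 1, 1]].

[[-1, -2, 1], [-1, -1, 1], [0, 1, 1]]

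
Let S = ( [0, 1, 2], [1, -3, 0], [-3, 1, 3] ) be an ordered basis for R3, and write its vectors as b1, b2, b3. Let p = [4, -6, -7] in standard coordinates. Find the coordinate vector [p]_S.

[-2, 1, -1]

[p]_S is the unique c with M c = p, where M has columns b1, ..., b3.
Row-reducing the augmented matrix [M | p] gives c = (-2, 1, -1).
Check: -2b1 + b2 - b3 = [4, -6, -7].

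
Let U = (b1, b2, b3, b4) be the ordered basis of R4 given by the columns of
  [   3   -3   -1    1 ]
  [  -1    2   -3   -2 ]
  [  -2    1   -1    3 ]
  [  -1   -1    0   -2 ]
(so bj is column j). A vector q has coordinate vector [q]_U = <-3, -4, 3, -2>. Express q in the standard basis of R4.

The coordinates say q = -3b1 - 4b2 + 3b3 - 2b4; adding the scaled basis vectors gives <-2, -10, -7, 11>.

<-2, -10, -7, 11>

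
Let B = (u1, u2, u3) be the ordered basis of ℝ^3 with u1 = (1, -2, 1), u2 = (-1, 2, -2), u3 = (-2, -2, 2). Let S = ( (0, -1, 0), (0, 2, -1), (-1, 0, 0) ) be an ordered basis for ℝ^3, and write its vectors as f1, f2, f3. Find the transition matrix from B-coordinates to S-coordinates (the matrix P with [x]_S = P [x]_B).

Take x = uj: its B-coordinates are the j-th standard unit vector, so P e_j — column j of P — equals [uj]_S.
u1 = 0·f1 - f2 - f3, giving column 1 = (0, -1, -1); repeating for each j gives P = [[0, 2, -2], [-1, 2, -2], [-1, 1, 2]].

[[0, 2, -2], [-1, 2, -2], [-1, 1, 2]]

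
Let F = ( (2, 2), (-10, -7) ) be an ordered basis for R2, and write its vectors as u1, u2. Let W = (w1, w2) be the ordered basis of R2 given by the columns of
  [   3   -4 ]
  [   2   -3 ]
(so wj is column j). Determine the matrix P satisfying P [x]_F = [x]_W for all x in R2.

Column j of P is [uj]_W, since P maps F-coordinates to W-coordinates.
Expressing u1 in W: u1 = -2w1 - 2w2, so column 1 of P is (-2, -2).
Doing the same for each uj gives P = [[-2, -2], [-2, 1]].

[[-2, -2], [-2, 1]]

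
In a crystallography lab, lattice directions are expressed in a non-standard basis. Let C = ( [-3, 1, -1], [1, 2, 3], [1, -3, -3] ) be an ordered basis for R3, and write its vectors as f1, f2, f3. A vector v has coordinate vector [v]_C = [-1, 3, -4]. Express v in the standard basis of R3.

[2, 17, 22]

By definition v = -f1 + 3f2 - 4f3.
Summing componentwise gives [2, 17, 22].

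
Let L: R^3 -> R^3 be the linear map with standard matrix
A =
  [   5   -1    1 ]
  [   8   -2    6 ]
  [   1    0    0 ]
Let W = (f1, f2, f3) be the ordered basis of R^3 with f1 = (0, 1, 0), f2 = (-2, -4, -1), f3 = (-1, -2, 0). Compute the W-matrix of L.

With P the matrix whose columns are f1, ..., f3, [L]_W = P^(-1) A P.
Column by column: L(f1) = A f1 = (-1, -2, 0); its W-coordinates (0, 0, 1) give column 1.
Continuing for each basis vector yields [L]_W = [[0, 0, 2], [0, 2, 1], [1, 3, 1]].

[[0, 0, 2], [0, 2, 1], [1, 3, 1]]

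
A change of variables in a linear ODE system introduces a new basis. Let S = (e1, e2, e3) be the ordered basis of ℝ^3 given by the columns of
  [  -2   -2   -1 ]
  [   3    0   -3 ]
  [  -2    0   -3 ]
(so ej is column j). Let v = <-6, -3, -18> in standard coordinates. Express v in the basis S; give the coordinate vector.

<3, -2, 4>

We seek scalars with c_1 e1 + ... + c_3 e3 = v; equivalently solve M c = v where the columns of M are e1, ..., e3.
Gaussian elimination on [M | v] yields c = (3, -2, 4).
Check: 3e1 - 2e2 + 4e3 = <-6, -3, -18>.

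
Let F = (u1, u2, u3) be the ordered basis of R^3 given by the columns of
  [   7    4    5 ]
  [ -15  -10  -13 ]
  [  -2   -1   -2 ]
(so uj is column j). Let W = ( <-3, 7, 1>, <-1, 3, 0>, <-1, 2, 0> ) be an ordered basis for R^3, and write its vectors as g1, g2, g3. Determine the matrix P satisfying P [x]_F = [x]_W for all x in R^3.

[[-2, -1, -2], [1, -1, -1], [-2, 0, 2]]

Let M have columns uj and N have columns gj. Then for every x, N [x]_W = x = M [x]_F, so P = N^(-1) M.
Since det N = 1, N^(-1) has integer entries; multiplying gives P = [[-2, -1, -2], [1, -1, -1], [-2, 0, 2]].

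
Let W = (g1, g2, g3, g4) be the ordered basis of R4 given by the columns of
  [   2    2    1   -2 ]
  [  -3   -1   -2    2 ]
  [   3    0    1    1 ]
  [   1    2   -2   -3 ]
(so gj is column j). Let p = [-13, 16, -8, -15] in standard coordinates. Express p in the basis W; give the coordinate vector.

[-4, 0, 1, 3]

We seek scalars with c_1 g1 + ... + c_4 g4 = p; equivalently solve M c = p where the columns of M are g1, ..., g4.
Solving this 4x4 system gives c = (-4, 0, 1, 3).
Check: -4g1 + 0·g2 + g3 + 3g4 = [-13, 16, -8, -15].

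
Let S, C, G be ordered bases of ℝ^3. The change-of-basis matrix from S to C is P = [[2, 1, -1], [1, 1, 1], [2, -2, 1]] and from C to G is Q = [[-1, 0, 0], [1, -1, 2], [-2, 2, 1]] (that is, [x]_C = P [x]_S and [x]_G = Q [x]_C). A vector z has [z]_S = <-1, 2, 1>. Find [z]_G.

First [z]_C = P [z]_S = <-1, 2, -5>.
Then [z]_G = Q [z]_C = <1, -13, 1>.

<1, -13, 1>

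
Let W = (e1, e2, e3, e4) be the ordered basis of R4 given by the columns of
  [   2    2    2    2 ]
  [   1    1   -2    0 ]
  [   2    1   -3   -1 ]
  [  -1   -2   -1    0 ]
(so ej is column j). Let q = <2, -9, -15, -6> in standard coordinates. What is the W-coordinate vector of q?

Write q = c_1 e1 + ... + c_4 e4 and solve for the c_i.
Row-reducing the augmented matrix [M | q] gives c = (-4, 3, 4, -2).
Check: -4e1 + 3e2 + 4e3 - 2e4 = <2, -9, -15, -6>.

<-4, 3, 4, -2>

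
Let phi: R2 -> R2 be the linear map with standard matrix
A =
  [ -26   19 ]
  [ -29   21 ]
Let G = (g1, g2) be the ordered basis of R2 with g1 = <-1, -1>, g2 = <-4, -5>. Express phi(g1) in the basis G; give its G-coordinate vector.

Column 1 of [phi]_G is the G-coordinate vector of phi(g1).
In standard coordinates phi(g1) = A g1 = <7, 8>.
Converting to G: <7, 8> = -3g1 - g2, so the coordinate vector is <-3, -1>.

<-3, -1>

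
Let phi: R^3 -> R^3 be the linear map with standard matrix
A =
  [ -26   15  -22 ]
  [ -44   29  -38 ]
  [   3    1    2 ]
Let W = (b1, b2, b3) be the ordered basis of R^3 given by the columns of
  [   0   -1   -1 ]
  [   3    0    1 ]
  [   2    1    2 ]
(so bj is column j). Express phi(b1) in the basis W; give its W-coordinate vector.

(3, -3, 2)

Column 1 of [phi]_W is the W-coordinate vector of phi(b1).
In standard coordinates phi(b1) = A b1 = (1, 11, 7).
Converting to W: (1, 11, 7) = 3b1 - 3b2 + 2b3, so the coordinate vector is (3, -3, 2).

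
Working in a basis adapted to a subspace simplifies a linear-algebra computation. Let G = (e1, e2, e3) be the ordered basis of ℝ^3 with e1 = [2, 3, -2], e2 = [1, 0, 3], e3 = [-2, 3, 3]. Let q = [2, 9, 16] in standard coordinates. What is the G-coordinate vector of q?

[1, 4, 2]

[q]_G is the unique c with M c = q, where M has columns e1, ..., e3.
Gaussian elimination on [M | q] yields c = (1, 4, 2).
Check: e1 + 4e2 + 2e3 = [2, 9, 16].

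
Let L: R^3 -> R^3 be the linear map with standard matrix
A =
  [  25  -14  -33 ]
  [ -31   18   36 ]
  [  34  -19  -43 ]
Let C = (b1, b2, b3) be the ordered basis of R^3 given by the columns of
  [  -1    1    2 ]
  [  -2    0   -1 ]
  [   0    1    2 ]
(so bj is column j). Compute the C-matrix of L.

Let P have columns b1, ..., b3. Then [L]_C = P^(-1) A P.
Here det P = -1, so P^(-1) is integer; computing A P first and then P^(-1)(A P) gives [[1, -1, 3], [-2, -3, -3], [3, -3, 2]].

[[1, -1, 3], [-2, -3, -3], [3, -3, 2]]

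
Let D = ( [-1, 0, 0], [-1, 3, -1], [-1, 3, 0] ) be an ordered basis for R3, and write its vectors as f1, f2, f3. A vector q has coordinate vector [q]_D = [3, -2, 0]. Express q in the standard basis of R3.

[-1, -6, 2]

q = M [q]_D, where M has columns f1, ..., f3.
Carrying out the matrix-vector product, q = [-1, -6, 2].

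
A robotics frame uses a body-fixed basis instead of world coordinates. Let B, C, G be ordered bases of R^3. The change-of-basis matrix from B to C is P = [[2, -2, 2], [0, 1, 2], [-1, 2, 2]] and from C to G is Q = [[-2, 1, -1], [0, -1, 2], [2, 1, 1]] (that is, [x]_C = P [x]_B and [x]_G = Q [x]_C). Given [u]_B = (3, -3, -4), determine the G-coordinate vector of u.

Apply P to get C-coordinates (4, -11, -17), then Q to get G-coordinates.
The result is [u]_G = (-2, -23, -20).

(-2, -23, -20)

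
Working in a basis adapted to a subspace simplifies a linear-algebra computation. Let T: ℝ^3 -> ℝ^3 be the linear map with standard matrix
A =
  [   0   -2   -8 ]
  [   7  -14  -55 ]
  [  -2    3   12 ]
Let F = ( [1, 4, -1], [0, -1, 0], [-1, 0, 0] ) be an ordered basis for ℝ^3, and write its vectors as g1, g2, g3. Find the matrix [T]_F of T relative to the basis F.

[[2, 3, -2], [2, -2, -1], [2, 1, -2]]

Let P have columns g1, ..., g3. Then [T]_F = P^(-1) A P.
Here det P = 1, so P^(-1) is integer; computing A P first and then P^(-1)(A P) gives [[2, 3, -2], [2, -2, -1], [2, 1, -2]].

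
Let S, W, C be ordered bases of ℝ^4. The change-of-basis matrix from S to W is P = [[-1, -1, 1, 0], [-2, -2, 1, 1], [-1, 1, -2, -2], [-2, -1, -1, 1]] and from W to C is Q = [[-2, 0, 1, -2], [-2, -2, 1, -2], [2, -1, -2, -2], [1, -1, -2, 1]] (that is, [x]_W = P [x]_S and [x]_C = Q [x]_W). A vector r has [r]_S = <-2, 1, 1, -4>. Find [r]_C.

Composing the changes, [r]_C = Q P [r]_S.
Q P = [[5, 5, -2, -4], [9, 9, -4, -6], [6, 0, 7, 1], [1, -2, 3, 4]]; applying this to <-2, 1, 1, -4> gives <9, 11, -9, -17>.

<9, 11, -9, -17>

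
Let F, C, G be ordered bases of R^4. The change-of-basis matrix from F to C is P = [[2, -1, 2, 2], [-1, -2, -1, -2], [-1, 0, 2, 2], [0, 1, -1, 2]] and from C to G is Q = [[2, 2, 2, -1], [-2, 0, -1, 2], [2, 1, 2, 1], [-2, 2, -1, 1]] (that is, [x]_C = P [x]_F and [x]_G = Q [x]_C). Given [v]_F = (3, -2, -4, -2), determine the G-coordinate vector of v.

(-18, 19, -31, 39)

First [v]_C = P [v]_F = (-4, 9, -15, -2).
Then [v]_G = Q [v]_C = (-18, 19, -31, 39).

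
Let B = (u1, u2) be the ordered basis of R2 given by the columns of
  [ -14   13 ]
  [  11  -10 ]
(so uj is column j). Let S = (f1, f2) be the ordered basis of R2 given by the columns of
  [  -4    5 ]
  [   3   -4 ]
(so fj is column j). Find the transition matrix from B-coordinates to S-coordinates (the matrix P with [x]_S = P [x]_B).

Take x = uj: its B-coordinates are the j-th standard unit vector, so P e_j — column j of P — equals [uj]_S.
u1 = f1 - 2f2, giving column 1 = <1, -2>; repeating for each j gives P = [[1, -2], [-2, 1]].

[[1, -2], [-2, 1]]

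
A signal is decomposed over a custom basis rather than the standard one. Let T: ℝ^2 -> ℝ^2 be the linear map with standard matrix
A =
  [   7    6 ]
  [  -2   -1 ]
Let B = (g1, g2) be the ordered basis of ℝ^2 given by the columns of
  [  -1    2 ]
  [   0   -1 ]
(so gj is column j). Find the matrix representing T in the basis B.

[[3, -2], [-2, 3]]

The j-th column of [T]_B is [T(gj)]_B.
T(g1) = A g1 = (-7, 2) = 3g1 - 2g2, so column 1 is (3, -2).
Repeating for g2 and assembling the columns gives [[3, -2], [-2, 3]].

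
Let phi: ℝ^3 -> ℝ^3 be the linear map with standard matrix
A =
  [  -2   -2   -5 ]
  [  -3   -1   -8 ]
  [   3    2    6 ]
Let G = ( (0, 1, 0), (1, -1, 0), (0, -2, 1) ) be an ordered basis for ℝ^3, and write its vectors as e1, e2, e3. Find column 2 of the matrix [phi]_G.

Compute phi(e2) = A e2 = (0, -2, 1) in standard coordinates.
Then write this in G-coordinates: solve for y in y_1 e1 + ... + y_3 e3 = (0, -2, 1).
This gives y = (0, 0, 1), which is column 2 of [phi]_G.

(0, 0, 1)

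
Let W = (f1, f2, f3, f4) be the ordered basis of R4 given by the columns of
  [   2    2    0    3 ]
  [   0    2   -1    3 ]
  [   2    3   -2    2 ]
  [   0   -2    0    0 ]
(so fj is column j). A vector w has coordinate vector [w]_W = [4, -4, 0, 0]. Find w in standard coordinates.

[0, -8, -4, 8]

The coordinates say w = 4f1 - 4f2 + 0·f3 + 0·f4; adding the scaled basis vectors gives [0, -8, -4, 8].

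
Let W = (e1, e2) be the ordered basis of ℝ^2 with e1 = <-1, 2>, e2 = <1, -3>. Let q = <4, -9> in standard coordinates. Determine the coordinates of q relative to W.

<-3, 1>

Write q = c_1 e1 + c_2 e2 and solve for the c_i.
System: -c_1 + c_2 = 4, 2c_1 - 3c_2 = -9; solving gives c_1 = -3, c_2 = 1.
Check: -3e1 + e2 = <4, -9>.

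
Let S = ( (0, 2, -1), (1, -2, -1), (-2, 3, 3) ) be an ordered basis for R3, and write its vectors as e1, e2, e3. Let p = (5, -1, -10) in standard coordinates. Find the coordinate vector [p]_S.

(4, 3, -1)

Write p = c_1 e1 + ... + c_3 e3 and solve for the c_i.
Row-reducing the augmented matrix [M | p] gives c = (4, 3, -1).
Check: 4e1 + 3e2 - e3 = (5, -1, -10).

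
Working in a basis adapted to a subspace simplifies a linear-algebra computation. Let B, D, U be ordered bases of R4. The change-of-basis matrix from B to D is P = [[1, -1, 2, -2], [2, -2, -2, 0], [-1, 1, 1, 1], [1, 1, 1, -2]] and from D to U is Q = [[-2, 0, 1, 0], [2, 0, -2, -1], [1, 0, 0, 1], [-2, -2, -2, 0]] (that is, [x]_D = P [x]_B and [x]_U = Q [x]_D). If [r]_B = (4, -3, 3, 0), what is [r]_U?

(-30, 30, 17, -34)

Apply P to get D-coordinates (13, 8, -4, 4), then Q to get U-coordinates.
The result is [r]_U = (-30, 30, 17, -34).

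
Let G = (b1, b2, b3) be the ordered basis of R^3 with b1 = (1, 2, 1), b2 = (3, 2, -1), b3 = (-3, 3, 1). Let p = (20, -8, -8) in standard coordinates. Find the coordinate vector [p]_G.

We seek scalars with c_1 b1 + ... + c_3 b3 = p; equivalently solve M c = p where the columns of M are b1, ..., b3.
Gaussian elimination on [M | p] yields c = (-1, 3, -4).
Check: -b1 + 3b2 - 4b3 = (20, -8, -8).

(-1, 3, -4)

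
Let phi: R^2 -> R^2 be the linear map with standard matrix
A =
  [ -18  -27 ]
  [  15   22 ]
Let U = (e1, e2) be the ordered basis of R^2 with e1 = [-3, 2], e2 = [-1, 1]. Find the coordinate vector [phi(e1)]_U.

Compute phi(e1) = A e1 = [0, -1] in standard coordinates.
Then write this in U-coordinates: solve for y in y_1 e1 + y_2 e2 = [0, -1].
This gives y = [1, -3], which is column 1 of [phi]_U.

[1, -3]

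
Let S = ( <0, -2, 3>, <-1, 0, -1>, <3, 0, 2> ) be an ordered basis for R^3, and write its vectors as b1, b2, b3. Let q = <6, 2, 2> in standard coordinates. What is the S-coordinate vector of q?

<-1, -3, 1>

Write q = c_1 b1 + ... + c_3 b3 and solve for the c_i.
Solving this 3x3 system gives c = (-1, -3, 1).
Check: -b1 - 3b2 + b3 = <6, 2, 2>.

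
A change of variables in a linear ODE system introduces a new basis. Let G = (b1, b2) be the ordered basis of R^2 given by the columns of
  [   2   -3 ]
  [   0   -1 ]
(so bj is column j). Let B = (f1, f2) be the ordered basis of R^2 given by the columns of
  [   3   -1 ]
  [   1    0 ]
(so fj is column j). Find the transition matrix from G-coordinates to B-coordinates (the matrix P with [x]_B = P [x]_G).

Take x = bj: its G-coordinates are the j-th standard unit vector, so P e_j — column j of P — equals [bj]_B.
b1 = 0·f1 - 2f2, giving column 1 = (0, -2); repeating for each j gives P = [[0, -1], [-2, 0]].

[[0, -1], [-2, 0]]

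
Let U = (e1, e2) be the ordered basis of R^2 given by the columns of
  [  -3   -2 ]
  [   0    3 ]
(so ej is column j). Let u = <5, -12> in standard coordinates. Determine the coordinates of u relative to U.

<1, -4>

[u]_U is the unique c with M c = u, where M has columns e1, e2.
System: -3c_1 - 2c_2 = 5, 0c_1 + 3c_2 = -12; solving gives c_1 = 1, c_2 = -4.
Check: e1 - 4e2 = <5, -12>.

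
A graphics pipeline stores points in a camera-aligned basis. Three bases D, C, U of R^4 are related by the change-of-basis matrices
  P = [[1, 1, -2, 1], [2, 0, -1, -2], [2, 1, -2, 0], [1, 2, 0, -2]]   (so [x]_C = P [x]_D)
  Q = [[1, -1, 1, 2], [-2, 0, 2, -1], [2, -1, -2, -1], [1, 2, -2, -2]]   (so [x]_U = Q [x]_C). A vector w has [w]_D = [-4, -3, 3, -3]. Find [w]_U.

[-36, 2, 11, 16]

First [w]_C = P [w]_D = [-16, -5, -17, -4].
Then [w]_U = Q [w]_C = [-36, 2, 11, 16].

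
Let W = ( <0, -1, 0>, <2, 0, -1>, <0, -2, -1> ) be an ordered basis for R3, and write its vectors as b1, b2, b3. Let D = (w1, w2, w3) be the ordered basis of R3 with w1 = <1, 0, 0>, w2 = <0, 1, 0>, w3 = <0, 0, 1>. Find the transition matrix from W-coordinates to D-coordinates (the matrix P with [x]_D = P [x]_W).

[[0, 2, 0], [-1, 0, -2], [0, -1, -1]]

Take x = bj: its W-coordinates are the j-th standard unit vector, so P e_j — column j of P — equals [bj]_D.
b1 = 0·w1 - w2 + 0·w3, giving column 1 = <0, -1, 0>; repeating for each j gives P = [[0, 2, 0], [-1, 0, -2], [0, -1, -1]].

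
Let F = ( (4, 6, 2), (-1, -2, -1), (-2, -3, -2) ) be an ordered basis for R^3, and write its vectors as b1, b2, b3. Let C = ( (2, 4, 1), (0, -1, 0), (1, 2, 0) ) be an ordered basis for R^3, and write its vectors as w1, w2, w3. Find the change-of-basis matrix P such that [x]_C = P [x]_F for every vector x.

Let M have columns bj and N have columns wj. Then for every x, N [x]_C = x = M [x]_F, so P = N^(-1) M.
Since det N = 1, N^(-1) has integer entries; multiplying gives P = [[2, -1, -2], [2, 0, -1], [0, 1, 2]].

[[2, -1, -2], [2, 0, -1], [0, 1, 2]]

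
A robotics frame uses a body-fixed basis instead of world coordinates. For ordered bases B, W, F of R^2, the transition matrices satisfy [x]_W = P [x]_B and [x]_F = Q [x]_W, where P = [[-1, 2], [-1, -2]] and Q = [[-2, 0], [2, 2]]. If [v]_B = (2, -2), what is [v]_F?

First [v]_W = P [v]_B = (-6, 2).
Then [v]_F = Q [v]_W = (12, -8).

(12, -8)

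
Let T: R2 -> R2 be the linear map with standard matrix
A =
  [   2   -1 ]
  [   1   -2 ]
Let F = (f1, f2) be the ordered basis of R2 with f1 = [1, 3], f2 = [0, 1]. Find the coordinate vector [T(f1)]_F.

[-1, -2]

Compute T(f1) = A f1 = [-1, -5] in standard coordinates.
Then write this in F-coordinates: solve for y in y_1 f1 + y_2 f2 = [-1, -5].
This gives y = [-1, -2], which is column 1 of [T]_F.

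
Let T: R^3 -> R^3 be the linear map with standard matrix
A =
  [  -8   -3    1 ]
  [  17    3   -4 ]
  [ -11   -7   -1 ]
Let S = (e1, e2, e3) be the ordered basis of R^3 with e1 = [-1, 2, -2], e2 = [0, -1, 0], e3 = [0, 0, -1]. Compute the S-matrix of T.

The j-th column of [T]_S is [T(ej)]_S.
T(e1) = A e1 = [0, -3, -1] = 0·e1 + 3e2 + e3, so column 1 is [0, 3, 1].
Repeating for e2, e3 and assembling the columns gives [[0, -3, 1], [3, -3, -2], [1, -1, -3]].

[[0, -3, 1], [3, -3, -2], [1, -1, -3]]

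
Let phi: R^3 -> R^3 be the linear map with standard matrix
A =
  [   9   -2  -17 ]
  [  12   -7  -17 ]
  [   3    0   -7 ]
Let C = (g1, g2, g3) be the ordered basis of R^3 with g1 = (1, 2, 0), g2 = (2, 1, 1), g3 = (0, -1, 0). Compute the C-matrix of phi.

The j-th column of [phi]_C is [phi(gj)]_C.
phi(g1) = A g1 = (5, -2, 3) = -g1 + 3g2 + 3g3, so column 1 is (-1, 3, 3).
Repeating for g2, g3 and assembling the columns gives [[-1, 1, 2], [3, -1, 0], [3, 1, -3]].

[[-1, 1, 2], [3, -1, 0], [3, 1, -3]]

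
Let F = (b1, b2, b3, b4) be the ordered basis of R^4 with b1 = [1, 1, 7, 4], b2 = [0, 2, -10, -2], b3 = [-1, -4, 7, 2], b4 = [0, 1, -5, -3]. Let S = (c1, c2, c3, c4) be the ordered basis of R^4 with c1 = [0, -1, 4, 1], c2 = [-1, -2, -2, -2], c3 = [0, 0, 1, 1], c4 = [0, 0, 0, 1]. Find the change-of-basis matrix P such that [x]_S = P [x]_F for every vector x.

Take x = bj: its F-coordinates are the j-th standard unit vector, so P e_j — column j of P — equals [bj]_S.
b1 = c1 - c2 + c3 + 0·c4, giving column 1 = [1, -1, 1, 0]; repeating for each j gives P = [[1, -2, 2, -1], [-1, 0, 1, 0], [1, -2, 1, -1], [0, 2, 1, -1]].

[[1, -2, 2, -1], [-1, 0, 1, 0], [1, -2, 1, -1], [0, 2, 1, -1]]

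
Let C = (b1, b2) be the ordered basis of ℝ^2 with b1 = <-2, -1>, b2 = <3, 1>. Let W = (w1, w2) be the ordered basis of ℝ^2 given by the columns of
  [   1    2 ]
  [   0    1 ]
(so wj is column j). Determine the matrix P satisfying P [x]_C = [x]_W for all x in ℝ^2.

[[0, 1], [-1, 1]]

Column j of P is [bj]_W, since P maps C-coordinates to W-coordinates.
Expressing b1 in W: b1 = 0·w1 - w2, so column 1 of P is <0, -1>.
Doing the same for each bj gives P = [[0, 1], [-1, 1]].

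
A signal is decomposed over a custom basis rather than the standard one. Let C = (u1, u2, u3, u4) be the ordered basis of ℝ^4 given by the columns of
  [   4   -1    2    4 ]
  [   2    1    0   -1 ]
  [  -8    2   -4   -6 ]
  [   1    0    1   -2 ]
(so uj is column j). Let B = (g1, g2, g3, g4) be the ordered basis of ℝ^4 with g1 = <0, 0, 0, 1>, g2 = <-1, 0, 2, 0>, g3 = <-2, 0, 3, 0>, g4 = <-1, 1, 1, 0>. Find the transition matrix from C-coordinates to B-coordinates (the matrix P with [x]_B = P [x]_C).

[[1, 0, 1, -2], [-2, 2, -2, -1], [-2, -1, 0, -1], [2, 1, 0, -1]]

Column j of P is [uj]_B, since P maps C-coordinates to B-coordinates.
Expressing u1 in B: u1 = g1 - 2g2 - 2g3 + 2g4, so column 1 of P is <1, -2, -2, 2>.
Doing the same for each uj gives P = [[1, 0, 1, -2], [-2, 2, -2, -1], [-2, -1, 0, -1], [2, 1, 0, -1]].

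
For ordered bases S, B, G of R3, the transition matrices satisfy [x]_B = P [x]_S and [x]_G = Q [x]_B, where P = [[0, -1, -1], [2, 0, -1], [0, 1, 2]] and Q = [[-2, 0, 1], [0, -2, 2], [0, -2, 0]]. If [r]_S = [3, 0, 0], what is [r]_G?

Composing the changes, [r]_G = Q P [r]_S.
Q P = [[0, 3, 4], [-4, 2, 6], [-4, 0, 2]]; applying this to [3, 0, 0] gives [0, -12, -12].

[0, -12, -12]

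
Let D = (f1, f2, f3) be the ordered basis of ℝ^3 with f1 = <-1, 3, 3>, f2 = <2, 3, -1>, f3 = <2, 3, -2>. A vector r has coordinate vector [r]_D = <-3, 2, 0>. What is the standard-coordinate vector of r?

The coordinates say r = -3f1 + 2f2 + 0·f3; adding the scaled basis vectors gives <7, -3, -11>.

<7, -3, -11>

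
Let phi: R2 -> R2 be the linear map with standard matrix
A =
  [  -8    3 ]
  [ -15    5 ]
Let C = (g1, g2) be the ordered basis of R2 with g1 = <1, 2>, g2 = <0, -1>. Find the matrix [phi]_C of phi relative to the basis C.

[[-2, -3], [1, -1]]

Let P have columns g1, g2. Then [phi]_C = P^(-1) A P.
Here det P = -1, so P^(-1) is integer; computing A P first and then P^(-1)(A P) gives [[-2, -3], [1, -1]].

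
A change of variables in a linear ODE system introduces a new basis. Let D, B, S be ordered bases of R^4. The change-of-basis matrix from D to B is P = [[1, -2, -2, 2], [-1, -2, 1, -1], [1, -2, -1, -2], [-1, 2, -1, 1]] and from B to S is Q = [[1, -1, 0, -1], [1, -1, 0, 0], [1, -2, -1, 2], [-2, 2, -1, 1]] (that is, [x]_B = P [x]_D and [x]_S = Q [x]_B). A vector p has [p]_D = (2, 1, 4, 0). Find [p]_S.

Composing the changes, [p]_S = Q P [p]_D.
Q P = [[3, -2, -2, 2], [2, 0, -3, 3], [0, 8, -5, 8], [-6, 4, 6, -3]]; applying this to (2, 1, 4, 0) gives (-4, -8, -12, 16).

(-4, -8, -12, 16)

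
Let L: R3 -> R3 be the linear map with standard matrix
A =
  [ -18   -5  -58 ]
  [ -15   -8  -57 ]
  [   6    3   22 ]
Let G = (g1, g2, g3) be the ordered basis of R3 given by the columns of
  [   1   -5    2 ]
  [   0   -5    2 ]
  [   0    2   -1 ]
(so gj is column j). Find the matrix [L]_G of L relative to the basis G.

With P the matrix whose columns are g1, ..., g3, [L]_G = P^(-1) A P.
Column by column: L(g1) = A g1 = <-18, -15, 6>; its G-coordinates <-3, 3, 0> give column 1.
Continuing for each basis vector yields [L]_G = [[-3, -2, 1], [3, 1, -3], [0, 3, -2]].

[[-3, -2, 1], [3, 1, -3], [0, 3, -2]]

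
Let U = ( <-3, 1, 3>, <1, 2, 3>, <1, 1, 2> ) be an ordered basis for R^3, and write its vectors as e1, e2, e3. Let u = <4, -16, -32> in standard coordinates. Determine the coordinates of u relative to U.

<-4, -4, -4>

[u]_U is the unique c with M c = u, where M has columns e1, ..., e3.
Solving this 3x3 system gives c = (-4, -4, -4).
Check: -4e1 - 4e2 - 4e3 = <4, -16, -32>.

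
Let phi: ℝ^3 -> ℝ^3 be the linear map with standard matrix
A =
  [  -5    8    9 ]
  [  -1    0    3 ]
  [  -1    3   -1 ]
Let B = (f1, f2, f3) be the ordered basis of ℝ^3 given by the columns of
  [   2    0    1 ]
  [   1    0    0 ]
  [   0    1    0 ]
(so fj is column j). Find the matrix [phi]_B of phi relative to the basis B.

With P the matrix whose columns are f1, ..., f3, [phi]_B = P^(-1) A P.
Column by column: phi(f1) = A f1 = <-2, -2, 1>; its B-coordinates <-2, 1, 2> give column 1.
Continuing for each basis vector yields [phi]_B = [[-2, 3, -1], [1, -1, -1], [2, 3, -3]].

[[-2, 3, -1], [1, -1, -1], [2, 3, -3]]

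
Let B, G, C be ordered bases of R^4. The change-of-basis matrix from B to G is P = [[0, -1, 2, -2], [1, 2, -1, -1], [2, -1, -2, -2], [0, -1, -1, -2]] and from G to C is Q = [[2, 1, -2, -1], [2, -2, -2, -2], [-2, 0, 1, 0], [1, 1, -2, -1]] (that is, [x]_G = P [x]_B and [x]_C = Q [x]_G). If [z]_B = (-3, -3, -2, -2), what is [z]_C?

(-18, -12, -1, -21)

Apply P to get G-coordinates (3, -5, 5, 9), then Q to get C-coordinates.
The result is [z]_C = (-18, -12, -1, -21).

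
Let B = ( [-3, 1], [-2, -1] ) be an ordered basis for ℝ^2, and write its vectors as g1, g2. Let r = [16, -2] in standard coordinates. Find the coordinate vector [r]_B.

[-4, -2]

[r]_B is the unique c with M c = r, where M has columns g1, g2.
System: -3c_1 - 2c_2 = 16, c_1 - c_2 = -2; solving gives c_1 = -4, c_2 = -2.
Check: -4g1 - 2g2 = [16, -2].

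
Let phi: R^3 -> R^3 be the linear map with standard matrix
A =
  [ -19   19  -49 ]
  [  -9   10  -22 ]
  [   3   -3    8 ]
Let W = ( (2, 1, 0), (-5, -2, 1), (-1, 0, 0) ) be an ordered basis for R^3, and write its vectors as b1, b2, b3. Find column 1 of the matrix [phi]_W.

Column 1 of [phi]_W is the W-coordinate vector of phi(b1).
In standard coordinates phi(b1) = A b1 = (-19, -8, 3).
Converting to W: (-19, -8, 3) = -2b1 + 3b2 + 0·b3, so the coordinate vector is (-2, 3, 0).

(-2, 3, 0)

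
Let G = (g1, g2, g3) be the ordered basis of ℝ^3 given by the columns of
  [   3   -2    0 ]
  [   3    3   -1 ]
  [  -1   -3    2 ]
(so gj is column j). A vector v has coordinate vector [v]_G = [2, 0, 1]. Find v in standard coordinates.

By definition v = 2g1 + 0·g2 + g3.
Summing componentwise gives [6, 5, 0].

[6, 5, 0]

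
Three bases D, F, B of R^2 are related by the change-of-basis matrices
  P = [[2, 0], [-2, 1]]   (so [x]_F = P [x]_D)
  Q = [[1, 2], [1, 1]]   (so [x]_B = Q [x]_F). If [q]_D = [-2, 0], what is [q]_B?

Apply P to get F-coordinates [-4, 4], then Q to get B-coordinates.
The result is [q]_B = [4, 0].

[4, 0]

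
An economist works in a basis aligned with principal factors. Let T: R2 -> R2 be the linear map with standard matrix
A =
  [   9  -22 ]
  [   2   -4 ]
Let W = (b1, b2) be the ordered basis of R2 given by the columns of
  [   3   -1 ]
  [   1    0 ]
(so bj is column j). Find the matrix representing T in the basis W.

With P the matrix whose columns are b1, b2, [T]_W = P^(-1) A P.
Column by column: T(b1) = A b1 = (5, 2); its W-coordinates (2, 1) give column 1.
Continuing for each basis vector yields [T]_W = [[2, -2], [1, 3]].

[[2, -2], [1, 3]]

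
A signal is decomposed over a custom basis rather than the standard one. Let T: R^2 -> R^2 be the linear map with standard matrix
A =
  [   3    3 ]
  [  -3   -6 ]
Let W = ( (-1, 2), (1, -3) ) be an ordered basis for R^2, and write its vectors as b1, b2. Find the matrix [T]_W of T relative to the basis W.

[[0, 3], [3, -3]]

With P the matrix whose columns are b1, b2, [T]_W = P^(-1) A P.
Column by column: T(b1) = A b1 = (3, -9); its W-coordinates (0, 3) give column 1.
Continuing for each basis vector yields [T]_W = [[0, 3], [3, -3]].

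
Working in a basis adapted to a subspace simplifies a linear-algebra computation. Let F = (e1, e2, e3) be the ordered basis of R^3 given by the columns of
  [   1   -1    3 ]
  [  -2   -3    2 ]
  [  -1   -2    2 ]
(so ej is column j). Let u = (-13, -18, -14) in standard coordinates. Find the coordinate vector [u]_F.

Write u = c_1 e1 + ... + c_3 e3 and solve for the c_i.
Gaussian elimination on [M | u] yields c = (0, 4, -3).
Check: 0·e1 + 4e2 - 3e3 = (-13, -18, -14).

(0, 4, -3)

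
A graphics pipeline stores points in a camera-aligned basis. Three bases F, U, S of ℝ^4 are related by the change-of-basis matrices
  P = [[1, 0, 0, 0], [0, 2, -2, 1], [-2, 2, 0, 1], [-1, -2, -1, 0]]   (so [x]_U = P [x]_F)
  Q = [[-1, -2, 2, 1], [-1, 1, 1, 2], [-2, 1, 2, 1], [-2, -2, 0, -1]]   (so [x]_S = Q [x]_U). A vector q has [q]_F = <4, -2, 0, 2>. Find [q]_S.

Apply P to get U-coordinates <4, -2, -10, 0>, then Q to get S-coordinates.
The result is [q]_S = <-20, -16, -30, -4>.

<-20, -16, -30, -4>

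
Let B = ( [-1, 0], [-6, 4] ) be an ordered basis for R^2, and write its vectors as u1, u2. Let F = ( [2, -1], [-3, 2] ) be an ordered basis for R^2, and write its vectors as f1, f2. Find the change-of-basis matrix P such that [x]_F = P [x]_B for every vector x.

Let M have columns uj and N have columns fj. Then for every x, N [x]_F = x = M [x]_B, so P = N^(-1) M.
Since det N = 1, N^(-1) has integer entries; multiplying gives P = [[-2, 0], [-1, 2]].

[[-2, 0], [-1, 2]]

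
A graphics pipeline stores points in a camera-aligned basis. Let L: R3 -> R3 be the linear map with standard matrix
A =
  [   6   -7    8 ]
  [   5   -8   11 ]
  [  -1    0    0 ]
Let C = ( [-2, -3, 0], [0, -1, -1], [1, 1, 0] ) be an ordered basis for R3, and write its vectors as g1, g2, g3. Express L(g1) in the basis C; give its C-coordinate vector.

Compute L(g1) = A g1 = [9, 14, 2] in standard coordinates.
Then write this in C-coordinates: solve for y in y_1 g1 + ... + y_3 g3 = [9, 14, 2].
This gives y = [-3, -2, 3], which is column 1 of [L]_C.

[-3, -2, 3]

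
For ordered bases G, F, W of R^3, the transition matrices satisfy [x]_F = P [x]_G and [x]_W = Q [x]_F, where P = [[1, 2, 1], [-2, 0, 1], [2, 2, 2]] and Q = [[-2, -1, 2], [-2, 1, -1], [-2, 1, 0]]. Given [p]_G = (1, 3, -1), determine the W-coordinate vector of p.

(3, -21, -15)

Apply P to get F-coordinates (6, -3, 6), then Q to get W-coordinates.
The result is [p]_W = (3, -21, -15).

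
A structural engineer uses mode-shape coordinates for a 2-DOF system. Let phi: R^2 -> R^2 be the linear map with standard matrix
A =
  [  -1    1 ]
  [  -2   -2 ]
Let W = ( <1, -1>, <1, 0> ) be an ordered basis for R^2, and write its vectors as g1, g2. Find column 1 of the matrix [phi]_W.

<0, -2>

Column 1 of [phi]_W is the W-coordinate vector of phi(g1).
In standard coordinates phi(g1) = A g1 = <-2, 0>.
Converting to W: <-2, 0> = 0·g1 - 2g2, so the coordinate vector is <0, -2>.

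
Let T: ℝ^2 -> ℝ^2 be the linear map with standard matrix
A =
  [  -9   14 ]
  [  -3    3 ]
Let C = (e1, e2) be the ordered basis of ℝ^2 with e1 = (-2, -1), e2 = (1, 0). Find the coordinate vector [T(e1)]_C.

Compute T(e1) = A e1 = (4, 3) in standard coordinates.
Then write this in C-coordinates: solve for y in y_1 e1 + y_2 e2 = (4, 3).
This gives y = (-3, -2), which is column 1 of [T]_C.

(-3, -2)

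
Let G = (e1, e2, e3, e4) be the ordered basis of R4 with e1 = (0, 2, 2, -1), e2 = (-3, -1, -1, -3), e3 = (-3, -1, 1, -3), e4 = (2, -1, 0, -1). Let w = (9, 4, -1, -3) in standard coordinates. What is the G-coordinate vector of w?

We seek scalars with c_1 e1 + ... + c_4 e4 = w; equivalently solve M c = w where the columns of M are e1, ..., e4.
Solving this 4x4 system gives c = (3, 3, -4, 3).
Check: 3e1 + 3e2 - 4e3 + 3e4 = (9, 4, -1, -3).

(3, 3, -4, 3)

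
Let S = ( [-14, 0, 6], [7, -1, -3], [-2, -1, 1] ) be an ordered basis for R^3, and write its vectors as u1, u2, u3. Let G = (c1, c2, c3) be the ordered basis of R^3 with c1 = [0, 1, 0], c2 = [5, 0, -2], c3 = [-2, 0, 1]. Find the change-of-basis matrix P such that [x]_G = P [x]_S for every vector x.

[[0, -1, -1], [-2, 1, 0], [2, -1, 1]]

Let M have columns uj and N have columns cj. Then for every x, N [x]_G = x = M [x]_S, so P = N^(-1) M.
Since det N = -1, N^(-1) has integer entries; multiplying gives P = [[0, -1, -1], [-2, 1, 0], [2, -1, 1]].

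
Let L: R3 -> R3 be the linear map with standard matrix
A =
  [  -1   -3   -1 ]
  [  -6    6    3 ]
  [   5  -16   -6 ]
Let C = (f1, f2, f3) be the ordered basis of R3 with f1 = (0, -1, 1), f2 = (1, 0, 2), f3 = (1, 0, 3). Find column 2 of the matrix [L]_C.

Compute L(f2) = A f2 = (-3, 0, -7) in standard coordinates.
Then write this in C-coordinates: solve for y in y_1 f1 + ... + y_3 f3 = (-3, 0, -7).
This gives y = (0, -2, -1), which is column 2 of [L]_C.

(0, -2, -1)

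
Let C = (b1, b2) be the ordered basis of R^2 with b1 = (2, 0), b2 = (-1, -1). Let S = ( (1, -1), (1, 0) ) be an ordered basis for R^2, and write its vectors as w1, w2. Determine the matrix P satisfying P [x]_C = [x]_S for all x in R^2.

Take x = bj: its C-coordinates are the j-th standard unit vector, so P e_j — column j of P — equals [bj]_S.
b1 = 0·w1 + 2w2, giving column 1 = (0, 2); repeating for each j gives P = [[0, 1], [2, -2]].

[[0, 1], [2, -2]]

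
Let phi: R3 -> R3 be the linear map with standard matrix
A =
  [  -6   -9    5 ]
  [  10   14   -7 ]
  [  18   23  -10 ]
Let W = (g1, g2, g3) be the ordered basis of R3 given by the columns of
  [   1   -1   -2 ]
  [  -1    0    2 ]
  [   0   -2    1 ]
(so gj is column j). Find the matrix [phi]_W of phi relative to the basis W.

[[-2, 0, -1], [1, 0, 0], [-3, 2, 0]]

With P the matrix whose columns are g1, ..., g3, [phi]_W = P^(-1) A P.
Column by column: phi(g1) = A g1 = (3, -4, -5); its W-coordinates (-2, 1, -3) give column 1.
Continuing for each basis vector yields [phi]_W = [[-2, 0, -1], [1, 0, 0], [-3, 2, 0]].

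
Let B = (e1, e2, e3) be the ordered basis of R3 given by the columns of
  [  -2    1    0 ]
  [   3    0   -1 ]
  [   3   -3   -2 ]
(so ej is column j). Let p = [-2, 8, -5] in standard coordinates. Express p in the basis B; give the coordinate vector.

Write p = c_1 e1 + ... + c_3 e3 and solve for the c_i.
Solving this 3x3 system gives c = (3, 4, 1).
Check: 3e1 + 4e2 + e3 = [-2, 8, -5].

[3, 4, 1]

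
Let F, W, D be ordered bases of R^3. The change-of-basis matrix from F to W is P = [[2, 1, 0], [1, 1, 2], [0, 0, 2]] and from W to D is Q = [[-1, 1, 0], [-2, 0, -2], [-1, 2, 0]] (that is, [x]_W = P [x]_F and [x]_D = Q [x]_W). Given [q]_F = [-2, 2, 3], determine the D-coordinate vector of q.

[8, -8, 14]

Apply P to get W-coordinates [-2, 6, 6], then Q to get D-coordinates.
The result is [q]_D = [8, -8, 14].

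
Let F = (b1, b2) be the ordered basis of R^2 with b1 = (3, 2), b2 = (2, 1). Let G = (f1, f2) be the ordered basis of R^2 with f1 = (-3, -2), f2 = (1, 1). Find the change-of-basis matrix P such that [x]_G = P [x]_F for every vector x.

Let M have columns bj and N have columns fj. Then for every x, N [x]_G = x = M [x]_F, so P = N^(-1) M.
Since det N = -1, N^(-1) has integer entries; multiplying gives P = [[-1, -1], [0, -1]].

[[-1, -1], [0, -1]]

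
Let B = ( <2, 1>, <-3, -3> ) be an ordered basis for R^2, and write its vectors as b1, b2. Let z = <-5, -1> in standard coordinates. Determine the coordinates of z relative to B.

<-4, -1>

Write z = c_1 b1 + c_2 b2 and solve for the c_i.
System: 2c_1 - 3c_2 = -5, c_1 - 3c_2 = -1; solving gives c_1 = -4, c_2 = -1.
Check: -4b1 - b2 = <-5, -1>.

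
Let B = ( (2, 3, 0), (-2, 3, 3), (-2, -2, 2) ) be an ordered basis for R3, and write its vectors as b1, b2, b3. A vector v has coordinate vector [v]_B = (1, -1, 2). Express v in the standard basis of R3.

The coordinates say v = b1 - b2 + 2b3; adding the scaled basis vectors gives (0, -4, 1).

(0, -4, 1)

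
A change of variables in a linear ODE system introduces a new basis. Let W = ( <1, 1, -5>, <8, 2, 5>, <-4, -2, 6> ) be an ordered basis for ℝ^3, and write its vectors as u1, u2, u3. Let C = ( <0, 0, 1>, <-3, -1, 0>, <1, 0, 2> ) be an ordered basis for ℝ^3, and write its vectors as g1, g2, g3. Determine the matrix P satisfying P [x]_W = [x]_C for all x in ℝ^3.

Take x = uj: its W-coordinates are the j-th standard unit vector, so P e_j — column j of P — equals [uj]_C.
u1 = -g1 - g2 - 2g3, giving column 1 = <-1, -1, -2>; repeating for each j gives P = [[-1, 1, 2], [-1, -2, 2], [-2, 2, 2]].

[[-1, 1, 2], [-1, -2, 2], [-2, 2, 2]]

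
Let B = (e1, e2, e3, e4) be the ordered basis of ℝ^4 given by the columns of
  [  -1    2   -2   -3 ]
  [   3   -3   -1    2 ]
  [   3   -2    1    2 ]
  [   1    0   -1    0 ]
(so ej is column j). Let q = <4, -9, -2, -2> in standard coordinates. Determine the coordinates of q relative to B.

<1, 1, 3, -3>

[q]_B is the unique c with M c = q, where M has columns e1, ..., e4.
Row-reducing the augmented matrix [M | q] gives c = (1, 1, 3, -3).
Check: e1 + e2 + 3e3 - 3e4 = <4, -9, -2, -2>.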